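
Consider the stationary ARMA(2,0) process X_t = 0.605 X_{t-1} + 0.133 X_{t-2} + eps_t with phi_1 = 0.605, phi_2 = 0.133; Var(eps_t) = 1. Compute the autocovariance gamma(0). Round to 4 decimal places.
\gamma(0) = 1.9842

Multiply the model equation by X_{t-k} and take expectations. With theta_0 = psi_0 = 1 and psi_j the MA(infinity) weights, this gives
  gamma(k) - sum_i phi_i gamma(k-i) = c_k,
  c_k = sigma^2 * sum_{j=k..q} theta_j psi_{j-k}   (c_k = 0 for k > q),
using gamma(-m) = gamma(m).
Pure AR (q = 0): c_0 = sigma^2 = 1, c_k = 0 for k >= 1.
Equations for k = 0, 1, 2 (AR order 2, c_2 = 0):
  (E0) gamma(0) = phi_1 gamma(1) + phi_2 gamma(2) + c_0
  (E1) gamma(1) = phi_1 gamma(0) + phi_2 gamma(1) + c_1
  (E2) gamma(2) = phi_1 gamma(1) + phi_2 gamma(0)
From (E1): gamma(1) = A gamma(0) + B with
  A = phi_1 / (1 - phi_2) = 0.605 / 0.867 = 0.697809,   B = c_1 / (1 - phi_2) = 0 / 0.867 = 0.
Insert (E2) into (E0): gamma(0) (1 - phi_2^2) = phi_1 (1 + phi_2) gamma(1) + c_0.
  phi_1 (1 + phi_2) = (0.605)(1.133) = 0.685465,   1 - phi_2^2 = 0.982311.
Replace gamma(1) by A gamma(0) + B and collect gamma(0):
  gamma(0) [0.982311 - (0.685465)(0.697809)] = c_0 = 1
  gamma(0) * 0.503988 = 1
  gamma(0) = 1 / 0.503988 = 1.984176.
Therefore gamma(0) = 1.9842 (to 4 decimal places).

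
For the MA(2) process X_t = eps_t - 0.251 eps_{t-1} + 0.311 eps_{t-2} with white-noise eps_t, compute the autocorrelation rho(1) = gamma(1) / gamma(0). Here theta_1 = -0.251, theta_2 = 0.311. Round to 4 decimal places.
\rho(1) = -0.2837

For an MA(q) process with theta_0 = 1, the autocovariance is
  gamma(k) = sigma^2 * sum_{i=0..q-k} theta_i * theta_{i+k},
and rho(k) = gamma(k) / gamma(0). Sigma^2 cancels.
  numerator   = (1)*(-0.251) + (-0.251)*(0.311) = -0.329061.
  denominator = (1)^2 + (-0.251)^2 + (0.311)^2 = 1.159722.
  rho(1) = -0.329061 / 1.159722 = -0.2837.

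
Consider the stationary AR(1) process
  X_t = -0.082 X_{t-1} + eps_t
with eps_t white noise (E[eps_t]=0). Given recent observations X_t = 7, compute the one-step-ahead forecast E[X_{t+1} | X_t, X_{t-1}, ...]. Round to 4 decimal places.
E[X_{t+1} \mid \mathcal F_t] = -0.5740

For an AR(p) model X_t = c + sum_i phi_i X_{t-i} + eps_t, the
one-step-ahead conditional mean is
  E[X_{t+1} | X_t, ...] = c + sum_i phi_i X_{t+1-i}.
Substitute known values:
  E[X_{t+1} | ...] = (-0.082) * (7)
                   = -0.5740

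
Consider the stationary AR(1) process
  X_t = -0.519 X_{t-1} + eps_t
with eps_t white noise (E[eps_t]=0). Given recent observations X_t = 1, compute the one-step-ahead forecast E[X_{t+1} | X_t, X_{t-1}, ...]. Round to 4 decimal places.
E[X_{t+1} \mid \mathcal F_t] = -0.5190

For an AR(p) model X_t = c + sum_i phi_i X_{t-i} + eps_t, the
one-step-ahead conditional mean is
  E[X_{t+1} | X_t, ...] = c + sum_i phi_i X_{t+1-i}.
Substitute known values:
  E[X_{t+1} | ...] = (-0.519) * (1)
                   = -0.5190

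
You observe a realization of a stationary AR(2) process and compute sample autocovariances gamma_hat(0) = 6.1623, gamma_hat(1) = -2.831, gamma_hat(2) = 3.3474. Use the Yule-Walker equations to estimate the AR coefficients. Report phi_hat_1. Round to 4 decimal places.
\hat\phi_{1} = -0.2660

The Yule-Walker equations for an AR(p) process read, in matrix form,
  Gamma_p phi = r_p,   with   (Gamma_p)_{ij} = gamma(|i - j|),
                       (r_p)_i = gamma(i),   i,j = 1..p.
Substitute the sample gammas (Toeplitz matrix and right-hand side of size 2):
  Gamma_p = [[6.1623, -2.831], [-2.831, 6.1623]]
  r_p     = [-2.831, 3.3474]
Written out:
  6.1623 phi_1 - 2.831 phi_2 = -2.831
  -2.831 phi_1 + 6.1623 phi_2 = 3.3474
Solve by Cramer's rule:
  det = gamma(0)^2 - gamma(1)^2 = (6.1623)^2 - (-2.831)^2 = 37.97394129 - 8.014561 = 29.95938029
  phi_hat_1 = [gamma(1) gamma(0) - gamma(1) gamma(2)] / det = [(-2.831)(6.1623) - (-2.831)(3.3474)] / 29.95938029 = -7.9689819 / 29.95938029 = -0.266
  phi_hat_2 = [gamma(0) gamma(2) - gamma(1)^2] / det = [(6.1623)(3.3474) - (-2.831)^2] / 29.95938029 = 12.61312202 / 29.95938029 = 0.421
So phi_hat = [-0.2660, 0.4210].
Therefore phi_hat_1 = -0.2660.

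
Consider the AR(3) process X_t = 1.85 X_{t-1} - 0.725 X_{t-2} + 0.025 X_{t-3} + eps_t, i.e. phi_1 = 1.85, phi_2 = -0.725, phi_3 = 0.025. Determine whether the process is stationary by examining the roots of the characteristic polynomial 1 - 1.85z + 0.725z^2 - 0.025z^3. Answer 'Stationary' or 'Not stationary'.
\text{Not stationary}

The AR(p) characteristic polynomial is P(z) = 1 - 1.85z + 0.725z^2 - 0.025z^3.
Stationarity requires all roots to lie outside the unit circle, i.e. |z| > 1 for every root.
Degree 3: look for a simple real root z0 first, then factor out (1 - z/z0) and solve the remaining quadratic.
Testing z0 = 2: P(2) = 1 + (-1.85)(2) + (0.725)(2)^2 + (-0.025)(2)^3
  = 1 + (-3.7) + (2.9) + (-0.2) = 0.  So z_0 = 2 is a root, |z_0| = 2.
Divide out the factor (1 - 0.5 z) = (1 - z/z0) (since 1/z0 = 0.5):
  P(z) = (1 - 0.5 z)(1 + (-1.35) z + (0.05) z^2)
  [check: z-coef -1.35 - (0.5) = -1.85; z^2-coef 0.05 - (0.5)(-1.35) = 0.725; z^3-coef -(0.5)(0.05) = -0.025.]
Remaining roots from the quadratic factor 1 + (-1.35) z + (0.05) z^2:
  Set 1 + (-1.35) z + (0.05) z^2 = 0, i.e. a z^2 + b z + c = 0 with a = 0.05, b = -1.35, c = 1.
  Discriminant D = b^2 - 4ac = (-1.35)^2 - 4*(0.05)*1 = 1.8225 - (0.2) = 1.6225.
  D >= 0, so the roots are real: z = (-b +/- sqrt(D)) / (2a) = (1.35 +/- 1.273774) / (0.1).
    z_1 = (1.35 + 1.273774) / (0.1) = 26.2377,   |z_1| = 26.2377.
    z_2 = (1.35 - 1.273774) / (0.1) = 0.7623,   |z_2| = 0.7623.
Moduli of all roots: 2.0000, 26.2377, 0.7623.
All moduli strictly greater than 1? No.
Verdict: Not stationary.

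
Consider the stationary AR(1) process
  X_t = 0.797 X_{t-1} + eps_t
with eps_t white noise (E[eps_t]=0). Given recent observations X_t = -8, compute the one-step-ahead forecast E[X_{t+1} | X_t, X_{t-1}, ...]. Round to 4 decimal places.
E[X_{t+1} \mid \mathcal F_t] = -6.3760

For an AR(p) model X_t = c + sum_i phi_i X_{t-i} + eps_t, the
one-step-ahead conditional mean is
  E[X_{t+1} | X_t, ...] = c + sum_i phi_i X_{t+1-i}.
Substitute known values:
  E[X_{t+1} | ...] = (0.797) * (-8)
                   = -6.3760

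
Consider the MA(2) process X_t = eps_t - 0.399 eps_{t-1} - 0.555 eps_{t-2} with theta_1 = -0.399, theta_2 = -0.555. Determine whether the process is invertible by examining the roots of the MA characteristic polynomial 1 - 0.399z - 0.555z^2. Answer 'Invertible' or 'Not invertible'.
\text{Invertible}

The MA(q) characteristic polynomial is P(z) = 1 - 0.399z - 0.555z^2.
Invertibility requires all roots to lie outside the unit circle, i.e. |z| > 1 for every root.
Set 1 + (-0.399) z + (-0.555) z^2 = 0, i.e. a z^2 + b z + c = 0 with a = -0.555, b = -0.399, c = 1.
Discriminant D = b^2 - 4ac = (-0.399)^2 - 4*(-0.555)*1 = 0.159201 - (-2.22) = 2.379201.
D >= 0, so the roots are real: z = (-b +/- sqrt(D)) / (2a) = (0.399 +/- 1.542466) / (-1.11).
  z_1 = (0.399 + 1.542466) / (-1.11) = -1.7491,   |z_1| = 1.7491.
  z_2 = (0.399 - 1.542466) / (-1.11) = 1.0301,   |z_2| = 1.0301.
Moduli of all roots: 1.7491, 1.0301.
All moduli strictly greater than 1? Yes.
Verdict: Invertible.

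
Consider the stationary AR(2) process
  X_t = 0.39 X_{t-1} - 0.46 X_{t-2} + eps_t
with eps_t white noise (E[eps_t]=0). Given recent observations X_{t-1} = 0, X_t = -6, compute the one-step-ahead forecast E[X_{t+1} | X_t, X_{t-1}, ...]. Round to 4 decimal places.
E[X_{t+1} \mid \mathcal F_t] = -2.3400

For an AR(p) model X_t = c + sum_i phi_i X_{t-i} + eps_t, the
one-step-ahead conditional mean is
  E[X_{t+1} | X_t, ...] = c + sum_i phi_i X_{t+1-i}.
Substitute known values:
  E[X_{t+1} | ...] = (0.39) * (-6) + (-0.46) * (0)
                   = -2.3400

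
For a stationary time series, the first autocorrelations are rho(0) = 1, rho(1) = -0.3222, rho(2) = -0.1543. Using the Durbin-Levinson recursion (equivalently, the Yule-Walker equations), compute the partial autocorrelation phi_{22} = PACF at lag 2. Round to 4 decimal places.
\phi_{22} = -0.2880

The PACF at lag k is phi_{kk}, the last component of the solution
to the Yule-Walker system G_k phi = r_k where
  (G_k)_{ij} = rho(|i - j|), (r_k)_i = rho(i), i,j = 1..k.
Equivalently, Durbin-Levinson gives phi_{kk} iteratively:
  phi_{11} = rho(1)
  phi_{kk} = [rho(k) - sum_{j=1..k-1} phi_{k-1,j} rho(k-j)]
            / [1 - sum_{j=1..k-1} phi_{k-1,j} rho(j)],
  phi_{k,j} = phi_{k-1,j} - phi_{kk} phi_{k-1,k-j},  j = 1..k-1.
Step k = 1:
  phi_11 = rho(1) = -0.3222.
Step k = 2:
  phi_22 = [rho(2) - phi_11 rho(1)] / [1 - phi_11 rho(1)] = [-0.1543 - (-0.3222)(-0.3222)] / [1 - (-0.3222)(-0.3222)]
         = -0.25811284 / 0.89618716 = -0.288.
Therefore phi_{22} = -0.2880.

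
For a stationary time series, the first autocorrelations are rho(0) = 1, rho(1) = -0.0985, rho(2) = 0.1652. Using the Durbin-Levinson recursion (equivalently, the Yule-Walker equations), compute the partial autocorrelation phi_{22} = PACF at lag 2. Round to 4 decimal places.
\phi_{22} = 0.1570

The PACF at lag k is phi_{kk}, the last component of the solution
to the Yule-Walker system G_k phi = r_k where
  (G_k)_{ij} = rho(|i - j|), (r_k)_i = rho(i), i,j = 1..k.
Equivalently, Durbin-Levinson gives phi_{kk} iteratively:
  phi_{11} = rho(1)
  phi_{kk} = [rho(k) - sum_{j=1..k-1} phi_{k-1,j} rho(k-j)]
            / [1 - sum_{j=1..k-1} phi_{k-1,j} rho(j)],
  phi_{k,j} = phi_{k-1,j} - phi_{kk} phi_{k-1,k-j},  j = 1..k-1.
Step k = 1:
  phi_11 = rho(1) = -0.0985.
Step k = 2:
  phi_22 = [rho(2) - phi_11 rho(1)] / [1 - phi_11 rho(1)] = [0.1652 - (-0.0985)(-0.0985)] / [1 - (-0.0985)(-0.0985)]
         = 0.15549775 / 0.99029775 = 0.157.
Therefore phi_{22} = 0.1570.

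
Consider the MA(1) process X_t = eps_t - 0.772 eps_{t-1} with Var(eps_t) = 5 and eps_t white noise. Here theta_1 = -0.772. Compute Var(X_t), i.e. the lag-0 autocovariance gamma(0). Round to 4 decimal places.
\gamma(0) = 7.9799

For an MA(q) process X_t = eps_t + sum_i theta_i eps_{t-i} with
Var(eps_t) = sigma^2, the variance is
  gamma(0) = sigma^2 * (1 + sum_i theta_i^2).
  sum_i theta_i^2 = (-0.772)^2 = 0.595984.
  gamma(0) = 5 * (1 + 0.595984) = 5 * 1.595984 = 7.97992, which rounds to 7.9799.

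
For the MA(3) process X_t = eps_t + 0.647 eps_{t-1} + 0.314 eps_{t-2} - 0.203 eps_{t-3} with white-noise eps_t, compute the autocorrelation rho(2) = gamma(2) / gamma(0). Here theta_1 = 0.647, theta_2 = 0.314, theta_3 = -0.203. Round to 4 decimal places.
\rho(2) = 0.1172

For an MA(q) process with theta_0 = 1, the autocovariance is
  gamma(k) = sigma^2 * sum_{i=0..q-k} theta_i * theta_{i+k},
and rho(k) = gamma(k) / gamma(0). Sigma^2 cancels.
  numerator   = (1)*(0.314) + (0.647)*(-0.203) = 0.182659.
  denominator = (1)^2 + (0.647)^2 + (0.314)^2 + (-0.203)^2 = 1.558414.
  rho(2) = 0.182659 / 1.558414 = 0.1172.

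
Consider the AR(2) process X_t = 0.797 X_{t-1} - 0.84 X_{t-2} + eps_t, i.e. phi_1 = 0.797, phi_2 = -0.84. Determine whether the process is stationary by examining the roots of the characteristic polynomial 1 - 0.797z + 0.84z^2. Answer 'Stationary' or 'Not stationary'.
\text{Stationary}

The AR(p) characteristic polynomial is P(z) = 1 - 0.797z + 0.84z^2.
Stationarity requires all roots to lie outside the unit circle, i.e. |z| > 1 for every root.
Set 1 + (-0.797) z + (0.84) z^2 = 0, i.e. a z^2 + b z + c = 0 with a = 0.84, b = -0.797, c = 1.
Discriminant D = b^2 - 4ac = (-0.797)^2 - 4*(0.84)*1 = 0.635209 - (3.36) = -2.724791.
D < 0, so the roots are the complex-conjugate pair z = (-b +/- i sqrt(-D)) / (2a) = 0.4744 +/- 0.9826i.
For a conjugate pair |z|^2 = z * conj(z) = (product of roots) = c/a = 1/(0.84) = 1.190476, so |z| = sqrt(1.190476) = 1.0911 for both roots.
Moduli of all roots: 1.0911, 1.0911.
All moduli strictly greater than 1? Yes.
Verdict: Stationary.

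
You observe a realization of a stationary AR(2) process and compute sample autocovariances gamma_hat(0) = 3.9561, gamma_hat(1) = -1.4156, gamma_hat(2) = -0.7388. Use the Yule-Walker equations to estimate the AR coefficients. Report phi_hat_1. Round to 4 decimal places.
\hat\phi_{1} = -0.4870

The Yule-Walker equations for an AR(p) process read, in matrix form,
  Gamma_p phi = r_p,   with   (Gamma_p)_{ij} = gamma(|i - j|),
                       (r_p)_i = gamma(i),   i,j = 1..p.
Substitute the sample gammas (Toeplitz matrix and right-hand side of size 2):
  Gamma_p = [[3.9561, -1.4156], [-1.4156, 3.9561]]
  r_p     = [-1.4156, -0.7388]
Written out:
  3.9561 phi_1 - 1.4156 phi_2 = -1.4156
  -1.4156 phi_1 + 3.9561 phi_2 = -0.7388
Solve by Cramer's rule:
  det = gamma(0)^2 - gamma(1)^2 = (3.9561)^2 - (-1.4156)^2 = 15.65072721 - 2.00392336 = 13.64680385
  phi_hat_1 = [gamma(1) gamma(0) - gamma(1) gamma(2)] / det = [(-1.4156)(3.9561) - (-1.4156)(-0.7388)] / 13.64680385 = -6.64610044 / 13.64680385 = -0.487
  phi_hat_2 = [gamma(0) gamma(2) - gamma(1)^2] / det = [(3.9561)(-0.7388) - (-1.4156)^2] / 13.64680385 = -4.92669004 / 13.64680385 = -0.361
So phi_hat = [-0.4870, -0.3610].
Therefore phi_hat_1 = -0.4870.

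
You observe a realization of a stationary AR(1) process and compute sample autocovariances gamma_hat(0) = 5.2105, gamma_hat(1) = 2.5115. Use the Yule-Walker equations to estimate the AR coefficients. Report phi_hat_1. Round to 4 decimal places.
\hat\phi_{1} = 0.4820

The Yule-Walker equations for an AR(p) process read, in matrix form,
  Gamma_p phi = r_p,   with   (Gamma_p)_{ij} = gamma(|i - j|),
                       (r_p)_i = gamma(i),   i,j = 1..p.
Substitute the sample gammas (Toeplitz matrix and right-hand side of size 1):
  Gamma_p = [[5.2105]]
  r_p     = [2.5115]
With p = 1 this is the single equation gamma(0) phi_1 = gamma(1):
  phi_hat_1 = gamma(1) / gamma(0) = 2.5115 / 5.2105 = 0.4820.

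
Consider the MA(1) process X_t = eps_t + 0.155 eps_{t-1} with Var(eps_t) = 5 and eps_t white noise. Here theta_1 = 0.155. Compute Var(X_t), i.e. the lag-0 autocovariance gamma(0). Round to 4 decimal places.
\gamma(0) = 5.1201

For an MA(q) process X_t = eps_t + sum_i theta_i eps_{t-i} with
Var(eps_t) = sigma^2, the variance is
  gamma(0) = sigma^2 * (1 + sum_i theta_i^2).
  sum_i theta_i^2 = (0.155)^2 = 0.024025.
  gamma(0) = 5 * (1 + 0.024025) = 5 * 1.024025 = 5.120125, which rounds to 5.1201.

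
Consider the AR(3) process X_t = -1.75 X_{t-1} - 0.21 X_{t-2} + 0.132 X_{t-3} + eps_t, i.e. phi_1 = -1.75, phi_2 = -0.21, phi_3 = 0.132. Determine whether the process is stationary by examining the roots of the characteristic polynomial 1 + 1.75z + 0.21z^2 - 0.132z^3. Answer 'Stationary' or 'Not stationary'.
\text{Not stationary}

The AR(p) characteristic polynomial is P(z) = 1 + 1.75z + 0.21z^2 - 0.132z^3.
Stationarity requires all roots to lie outside the unit circle, i.e. |z| > 1 for every root.
Degree 3: look for a simple real root z0 first, then factor out (1 - z/z0) and solve the remaining quadratic.
Testing z0 = -2.5: P(-2.5) = 1 + (1.75)(-2.5) + (0.21)(-2.5)^2 + (-0.132)(-2.5)^3
  = 1 + (-4.375) + (1.3125) + (2.0625) = 0.  So z_0 = -2.5 is a root, |z_0| = 2.5.
Divide out the factor (1 + 0.4 z) = (1 - z/z0) (since 1/z0 = -0.4):
  P(z) = (1 + 0.4 z)(1 + (1.35) z + (-0.33) z^2)
  [check: z-coef 1.35 - (-0.4) = 1.75; z^2-coef -0.33 - (-0.4)(1.35) = 0.21; z^3-coef -(-0.4)(-0.33) = -0.132.]
Remaining roots from the quadratic factor 1 + (1.35) z + (-0.33) z^2:
  Set 1 + (1.35) z + (-0.33) z^2 = 0, i.e. a z^2 + b z + c = 0 with a = -0.33, b = 1.35, c = 1.
  Discriminant D = b^2 - 4ac = (1.35)^2 - 4*(-0.33)*1 = 1.8225 - (-1.32) = 3.1425.
  D >= 0, so the roots are real: z = (-b +/- sqrt(D)) / (2a) = (-1.35 +/- 1.77271) / (-0.66).
    z_1 = (-1.35 + 1.77271) / (-0.66) = -0.6405,   |z_1| = 0.6405.
    z_2 = (-1.35 - 1.77271) / (-0.66) = 4.7314,   |z_2| = 4.7314.
Moduli of all roots: 2.5000, 0.6405, 4.7314.
All moduli strictly greater than 1? No.
Verdict: Not stationary.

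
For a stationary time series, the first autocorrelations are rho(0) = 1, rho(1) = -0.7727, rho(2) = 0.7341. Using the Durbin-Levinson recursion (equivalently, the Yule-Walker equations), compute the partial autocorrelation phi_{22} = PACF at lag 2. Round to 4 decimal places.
\phi_{22} = 0.3401

The PACF at lag k is phi_{kk}, the last component of the solution
to the Yule-Walker system G_k phi = r_k where
  (G_k)_{ij} = rho(|i - j|), (r_k)_i = rho(i), i,j = 1..k.
Equivalently, Durbin-Levinson gives phi_{kk} iteratively:
  phi_{11} = rho(1)
  phi_{kk} = [rho(k) - sum_{j=1..k-1} phi_{k-1,j} rho(k-j)]
            / [1 - sum_{j=1..k-1} phi_{k-1,j} rho(j)],
  phi_{k,j} = phi_{k-1,j} - phi_{kk} phi_{k-1,k-j},  j = 1..k-1.
Step k = 1:
  phi_11 = rho(1) = -0.7727.
Step k = 2:
  phi_22 = [rho(2) - phi_11 rho(1)] / [1 - phi_11 rho(1)] = [0.7341 - (-0.7727)(-0.7727)] / [1 - (-0.7727)(-0.7727)]
         = 0.13703471 / 0.40293471 = 0.3401.
Therefore phi_{22} = 0.3401.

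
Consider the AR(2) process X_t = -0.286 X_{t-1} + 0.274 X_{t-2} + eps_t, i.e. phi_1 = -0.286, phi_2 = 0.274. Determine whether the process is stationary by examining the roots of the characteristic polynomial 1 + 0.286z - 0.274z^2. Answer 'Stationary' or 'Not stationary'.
\text{Stationary}

The AR(p) characteristic polynomial is P(z) = 1 + 0.286z - 0.274z^2.
Stationarity requires all roots to lie outside the unit circle, i.e. |z| > 1 for every root.
Set 1 + (0.286) z + (-0.274) z^2 = 0, i.e. a z^2 + b z + c = 0 with a = -0.274, b = 0.286, c = 1.
Discriminant D = b^2 - 4ac = (0.286)^2 - 4*(-0.274)*1 = 0.081796 - (-1.096) = 1.177796.
D >= 0, so the roots are real: z = (-b +/- sqrt(D)) / (2a) = (-0.286 +/- 1.085263) / (-0.548).
  z_1 = (-0.286 + 1.085263) / (-0.548) = -1.4585,   |z_1| = 1.4585.
  z_2 = (-0.286 - 1.085263) / (-0.548) = 2.5023,   |z_2| = 2.5023.
Moduli of all roots: 1.4585, 2.5023.
All moduli strictly greater than 1? Yes.
Verdict: Stationary.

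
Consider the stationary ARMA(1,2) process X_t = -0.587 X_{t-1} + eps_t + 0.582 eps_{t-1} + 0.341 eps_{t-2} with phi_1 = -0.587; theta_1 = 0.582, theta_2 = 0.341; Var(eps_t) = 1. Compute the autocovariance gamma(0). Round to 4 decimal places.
\gamma(0) = 1.1805

Multiply the model equation by X_{t-k} and take expectations. With theta_0 = psi_0 = 1 and psi_j the MA(infinity) weights, this gives
  gamma(k) - sum_i phi_i gamma(k-i) = c_k,
  c_k = sigma^2 * sum_{j=k..q} theta_j psi_{j-k}   (c_k = 0 for k > q),
using gamma(-m) = gamma(m).
psi-weights needed (psi_j = theta_j + sum_i phi_i psi_{j-i}):
  psi_1 = theta_1 + phi_1 = 0.582 + (-0.587) = -0.005
  psi_2 = theta_2 + phi_1 psi_1 = 0.341 + (-0.587)(-0.005) = 0.343935
Right-hand sides:
  c_0 = sigma^2 (1 + theta_1 psi_1 + theta_2 psi_2) = 1 * (1 + (0.582)(-0.005) + (0.341)(0.343935)) = 1 * 1.114372 = 1.114372
  c_1 = sigma^2 (theta_1 + theta_2 psi_1) = 1 * (0.582 + (0.341)(-0.005)) = 0.580295
  c_2 = sigma^2 theta_2 = 1 * (0.341) = 0.341
Equations for k = 0 and k = 1 (AR order 1):
  gamma(0) = phi_1 gamma(1) + c_0
  gamma(1) = phi_1 gamma(0) + c_1
Substituting the second into the first: gamma(0) (1 - phi_1^2) = c_0 + phi_1 c_1, so
  gamma(0) = (c_0 + phi_1 c_1) / (1 - phi_1^2) = (1.114372 + (-0.587)(0.580295)) / (1 - (-0.587)^2) = 0.773739 / 0.655431 = 1.180504.
Therefore gamma(0) = 1.1805 (to 4 decimal places).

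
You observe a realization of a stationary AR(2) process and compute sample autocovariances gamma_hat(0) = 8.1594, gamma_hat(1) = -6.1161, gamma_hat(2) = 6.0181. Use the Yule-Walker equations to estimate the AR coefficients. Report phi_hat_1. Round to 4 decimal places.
\hat\phi_{1} = -0.4490

The Yule-Walker equations for an AR(p) process read, in matrix form,
  Gamma_p phi = r_p,   with   (Gamma_p)_{ij} = gamma(|i - j|),
                       (r_p)_i = gamma(i),   i,j = 1..p.
Substitute the sample gammas (Toeplitz matrix and right-hand side of size 2):
  Gamma_p = [[8.1594, -6.1161], [-6.1161, 8.1594]]
  r_p     = [-6.1161, 6.0181]
Written out:
  8.1594 phi_1 - 6.1161 phi_2 = -6.1161
  -6.1161 phi_1 + 8.1594 phi_2 = 6.0181
Solve by Cramer's rule:
  det = gamma(0)^2 - gamma(1)^2 = (8.1594)^2 - (-6.1161)^2 = 66.57580836 - 37.40667921 = 29.16912915
  phi_hat_1 = [gamma(1) gamma(0) - gamma(1) gamma(2)] / det = [(-6.1161)(8.1594) - (-6.1161)(6.0181)] / 29.16912915 = -13.09640493 / 29.16912915 = -0.449
  phi_hat_2 = [gamma(0) gamma(2) - gamma(1)^2] / det = [(8.1594)(6.0181) - (-6.1161)^2] / 29.16912915 = 11.69740593 / 29.16912915 = 0.401
So phi_hat = [-0.4490, 0.4010].
Therefore phi_hat_1 = -0.4490.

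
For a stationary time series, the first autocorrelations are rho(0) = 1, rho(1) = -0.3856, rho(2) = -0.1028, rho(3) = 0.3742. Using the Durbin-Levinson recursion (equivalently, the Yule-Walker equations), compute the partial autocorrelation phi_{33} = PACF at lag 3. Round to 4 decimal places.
\phi_{33} = 0.2689

The PACF at lag k is phi_{kk}, the last component of the solution
to the Yule-Walker system G_k phi = r_k where
  (G_k)_{ij} = rho(|i - j|), (r_k)_i = rho(i), i,j = 1..k.
Equivalently, Durbin-Levinson gives phi_{kk} iteratively:
  phi_{11} = rho(1)
  phi_{kk} = [rho(k) - sum_{j=1..k-1} phi_{k-1,j} rho(k-j)]
            / [1 - sum_{j=1..k-1} phi_{k-1,j} rho(j)],
  phi_{k,j} = phi_{k-1,j} - phi_{kk} phi_{k-1,k-j},  j = 1..k-1.
Step k = 1:
  phi_11 = rho(1) = -0.3856.
Step k = 2:
  phi_22 = [rho(2) - phi_11 rho(1)] / [1 - phi_11 rho(1)] = [-0.1028 - (-0.3856)(-0.3856)] / [1 - (-0.3856)(-0.3856)]
         = -0.25148736 / 0.85131264 = -0.295411.
  Update: phi_21 = phi_11 - phi_22 phi_11 = -0.3856 - (-0.295411)(-0.3856) = -0.499511.
Step k = 3:
  phi_33 = [rho(3) - phi_21 rho(2) - phi_22 rho(1)] / [1 - phi_21 rho(1) - phi_22 rho(2)]
    numerator   = 0.3742 - (-0.499511)(-0.1028) - (-0.295411)(-0.3856) = 0.20893972
    denominator = 1 - (-0.499511)(-0.3856) - (-0.295411)(-0.1028) = 0.77702044
  phi_33 = 0.20893972 / 0.77702044 = 0.2689.
Therefore phi_{33} = 0.2689.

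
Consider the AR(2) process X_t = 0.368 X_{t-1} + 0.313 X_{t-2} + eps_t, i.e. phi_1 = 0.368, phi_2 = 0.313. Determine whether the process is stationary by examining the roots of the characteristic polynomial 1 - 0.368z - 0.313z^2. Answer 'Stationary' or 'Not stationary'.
\text{Stationary}

The AR(p) characteristic polynomial is P(z) = 1 - 0.368z - 0.313z^2.
Stationarity requires all roots to lie outside the unit circle, i.e. |z| > 1 for every root.
Set 1 + (-0.368) z + (-0.313) z^2 = 0, i.e. a z^2 + b z + c = 0 with a = -0.313, b = -0.368, c = 1.
Discriminant D = b^2 - 4ac = (-0.368)^2 - 4*(-0.313)*1 = 0.135424 - (-1.252) = 1.387424.
D >= 0, so the roots are real: z = (-b +/- sqrt(D)) / (2a) = (0.368 +/- 1.17789) / (-0.626).
  z_1 = (0.368 + 1.17789) / (-0.626) = -2.4695,   |z_1| = 2.4695.
  z_2 = (0.368 - 1.17789) / (-0.626) = 1.2938,   |z_2| = 1.2938.
Moduli of all roots: 2.4695, 1.2938.
All moduli strictly greater than 1? Yes.
Verdict: Stationary.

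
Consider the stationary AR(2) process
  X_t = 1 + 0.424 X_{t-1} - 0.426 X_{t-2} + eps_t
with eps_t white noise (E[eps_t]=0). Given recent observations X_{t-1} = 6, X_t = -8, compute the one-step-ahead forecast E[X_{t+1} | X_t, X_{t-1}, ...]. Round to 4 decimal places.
E[X_{t+1} \mid \mathcal F_t] = -4.9480

For an AR(p) model X_t = c + sum_i phi_i X_{t-i} + eps_t, the
one-step-ahead conditional mean is
  E[X_{t+1} | X_t, ...] = c + sum_i phi_i X_{t+1-i}.
Substitute known values:
  E[X_{t+1} | ...] = 1 + (0.424) * (-8) + (-0.426) * (6)
                   = -4.9480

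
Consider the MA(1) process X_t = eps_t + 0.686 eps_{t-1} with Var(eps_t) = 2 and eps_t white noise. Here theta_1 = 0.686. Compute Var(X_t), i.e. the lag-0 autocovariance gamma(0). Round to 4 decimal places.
\gamma(0) = 2.9412

For an MA(q) process X_t = eps_t + sum_i theta_i eps_{t-i} with
Var(eps_t) = sigma^2, the variance is
  gamma(0) = sigma^2 * (1 + sum_i theta_i^2).
  sum_i theta_i^2 = (0.686)^2 = 0.470596.
  gamma(0) = 2 * (1 + 0.470596) = 2 * 1.470596 = 2.941192, which rounds to 2.9412.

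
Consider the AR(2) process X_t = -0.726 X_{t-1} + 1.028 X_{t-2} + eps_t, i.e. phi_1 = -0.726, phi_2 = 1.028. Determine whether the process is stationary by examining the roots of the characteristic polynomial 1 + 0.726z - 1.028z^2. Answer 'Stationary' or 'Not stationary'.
\text{Not stationary}

The AR(p) characteristic polynomial is P(z) = 1 + 0.726z - 1.028z^2.
Stationarity requires all roots to lie outside the unit circle, i.e. |z| > 1 for every root.
Set 1 + (0.726) z + (-1.028) z^2 = 0, i.e. a z^2 + b z + c = 0 with a = -1.028, b = 0.726, c = 1.
Discriminant D = b^2 - 4ac = (0.726)^2 - 4*(-1.028)*1 = 0.527076 - (-4.112) = 4.639076.
D >= 0, so the roots are real: z = (-b +/- sqrt(D)) / (2a) = (-0.726 +/- 2.153851) / (-2.056).
  z_1 = (-0.726 + 2.153851) / (-2.056) = -0.6945,   |z_1| = 0.6945.
  z_2 = (-0.726 - 2.153851) / (-2.056) = 1.4007,   |z_2| = 1.4007.
Moduli of all roots: 0.6945, 1.4007.
All moduli strictly greater than 1? No.
Verdict: Not stationary.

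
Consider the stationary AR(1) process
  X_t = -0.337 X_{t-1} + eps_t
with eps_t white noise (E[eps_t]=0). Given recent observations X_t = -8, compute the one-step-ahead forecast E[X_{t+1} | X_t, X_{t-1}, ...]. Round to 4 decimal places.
E[X_{t+1} \mid \mathcal F_t] = 2.6960

For an AR(p) model X_t = c + sum_i phi_i X_{t-i} + eps_t, the
one-step-ahead conditional mean is
  E[X_{t+1} | X_t, ...] = c + sum_i phi_i X_{t+1-i}.
Substitute known values:
  E[X_{t+1} | ...] = (-0.337) * (-8)
                   = 2.6960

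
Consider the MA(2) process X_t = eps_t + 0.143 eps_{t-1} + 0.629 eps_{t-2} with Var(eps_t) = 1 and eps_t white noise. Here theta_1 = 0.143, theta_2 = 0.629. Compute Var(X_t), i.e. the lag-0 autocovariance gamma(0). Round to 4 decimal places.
\gamma(0) = 1.4161

For an MA(q) process X_t = eps_t + sum_i theta_i eps_{t-i} with
Var(eps_t) = sigma^2, the variance is
  gamma(0) = sigma^2 * (1 + sum_i theta_i^2).
  sum_i theta_i^2 = (0.143)^2 + (0.629)^2 = 0.020449 + 0.395641 = 0.41609.
  gamma(0) = 1 * (1 + 0.41609) = 1 * 1.41609 = 1.41609, which rounds to 1.4161.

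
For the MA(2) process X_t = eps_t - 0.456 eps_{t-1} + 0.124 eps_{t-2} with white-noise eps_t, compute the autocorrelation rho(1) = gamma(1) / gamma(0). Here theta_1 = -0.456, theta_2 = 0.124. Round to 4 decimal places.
\rho(1) = -0.4190

For an MA(q) process with theta_0 = 1, the autocovariance is
  gamma(k) = sigma^2 * sum_{i=0..q-k} theta_i * theta_{i+k},
and rho(k) = gamma(k) / gamma(0). Sigma^2 cancels.
  numerator   = (1)*(-0.456) + (-0.456)*(0.124) = -0.512544.
  denominator = (1)^2 + (-0.456)^2 + (0.124)^2 = 1.223312.
  rho(1) = -0.512544 / 1.223312 = -0.4190.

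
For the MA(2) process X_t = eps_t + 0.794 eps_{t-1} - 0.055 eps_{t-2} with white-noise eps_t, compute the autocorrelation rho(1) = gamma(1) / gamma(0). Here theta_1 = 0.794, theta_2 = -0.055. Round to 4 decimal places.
\rho(1) = 0.4593

For an MA(q) process with theta_0 = 1, the autocovariance is
  gamma(k) = sigma^2 * sum_{i=0..q-k} theta_i * theta_{i+k},
and rho(k) = gamma(k) / gamma(0). Sigma^2 cancels.
  numerator   = (1)*(0.794) + (0.794)*(-0.055) = 0.75033.
  denominator = (1)^2 + (0.794)^2 + (-0.055)^2 = 1.633461.
  rho(1) = 0.75033 / 1.633461 = 0.4593.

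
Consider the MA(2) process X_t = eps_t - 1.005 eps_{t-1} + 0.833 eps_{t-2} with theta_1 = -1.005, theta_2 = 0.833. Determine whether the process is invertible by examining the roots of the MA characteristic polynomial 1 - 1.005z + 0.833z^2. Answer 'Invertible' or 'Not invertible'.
\text{Invertible}

The MA(q) characteristic polynomial is P(z) = 1 - 1.005z + 0.833z^2.
Invertibility requires all roots to lie outside the unit circle, i.e. |z| > 1 for every root.
Set 1 + (-1.005) z + (0.833) z^2 = 0, i.e. a z^2 + b z + c = 0 with a = 0.833, b = -1.005, c = 1.
Discriminant D = b^2 - 4ac = (-1.005)^2 - 4*(0.833)*1 = 1.010025 - (3.332) = -2.321975.
D < 0, so the roots are the complex-conjugate pair z = (-b +/- i sqrt(-D)) / (2a) = 0.6032 +/- 0.9146i.
For a conjugate pair |z|^2 = z * conj(z) = (product of roots) = c/a = 1/(0.833) = 1.20048, so |z| = sqrt(1.20048) = 1.0957 for both roots.
Moduli of all roots: 1.0957, 1.0957.
All moduli strictly greater than 1? Yes.
Verdict: Invertible.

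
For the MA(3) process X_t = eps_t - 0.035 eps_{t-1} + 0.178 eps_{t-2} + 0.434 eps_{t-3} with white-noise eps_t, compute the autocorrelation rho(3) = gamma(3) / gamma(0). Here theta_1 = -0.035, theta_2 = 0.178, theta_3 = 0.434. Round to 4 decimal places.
\rho(3) = 0.3554

For an MA(q) process with theta_0 = 1, the autocovariance is
  gamma(k) = sigma^2 * sum_{i=0..q-k} theta_i * theta_{i+k},
and rho(k) = gamma(k) / gamma(0). Sigma^2 cancels.
  numerator   = (1)*(0.434) = 0.434.
  denominator = (1)^2 + (-0.035)^2 + (0.178)^2 + (0.434)^2 = 1.221265.
  rho(3) = 0.434 / 1.221265 = 0.3554.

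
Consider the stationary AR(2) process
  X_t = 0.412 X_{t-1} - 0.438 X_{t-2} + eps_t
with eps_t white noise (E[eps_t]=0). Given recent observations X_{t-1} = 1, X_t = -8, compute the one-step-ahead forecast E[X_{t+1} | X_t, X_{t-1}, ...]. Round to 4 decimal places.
E[X_{t+1} \mid \mathcal F_t] = -3.7340

For an AR(p) model X_t = c + sum_i phi_i X_{t-i} + eps_t, the
one-step-ahead conditional mean is
  E[X_{t+1} | X_t, ...] = c + sum_i phi_i X_{t+1-i}.
Substitute known values:
  E[X_{t+1} | ...] = (0.412) * (-8) + (-0.438) * (1)
                   = -3.7340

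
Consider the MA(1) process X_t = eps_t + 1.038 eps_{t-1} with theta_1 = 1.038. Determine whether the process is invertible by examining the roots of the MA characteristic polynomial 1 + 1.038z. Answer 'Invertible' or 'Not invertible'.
\text{Not invertible}

The MA(q) characteristic polynomial is P(z) = 1 + 1.038z.
Invertibility requires all roots to lie outside the unit circle, i.e. |z| > 1 for every root.
This is linear in z: 1 + (1.038) z = 0  =>  z = -1/(1.038) = -0.963391,  |z| = 0.963391.
Moduli of all roots: 0.9634.
All moduli strictly greater than 1? No.
Verdict: Not invertible.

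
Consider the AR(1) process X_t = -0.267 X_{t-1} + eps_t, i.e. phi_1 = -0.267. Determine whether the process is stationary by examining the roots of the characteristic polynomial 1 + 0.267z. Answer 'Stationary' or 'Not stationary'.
\text{Stationary}

The AR(p) characteristic polynomial is P(z) = 1 + 0.267z.
Stationarity requires all roots to lie outside the unit circle, i.e. |z| > 1 for every root.
This is linear in z: 1 + (0.267) z = 0  =>  z = -1/(0.267) = -3.745318,  |z| = 3.745318.
Moduli of all roots: 3.7453.
All moduli strictly greater than 1? Yes.
Verdict: Stationary.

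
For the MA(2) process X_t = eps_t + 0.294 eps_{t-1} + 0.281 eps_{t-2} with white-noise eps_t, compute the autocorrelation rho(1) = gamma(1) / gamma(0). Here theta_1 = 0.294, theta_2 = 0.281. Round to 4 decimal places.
\rho(1) = 0.3232

For an MA(q) process with theta_0 = 1, the autocovariance is
  gamma(k) = sigma^2 * sum_{i=0..q-k} theta_i * theta_{i+k},
and rho(k) = gamma(k) / gamma(0). Sigma^2 cancels.
  numerator   = (1)*(0.294) + (0.294)*(0.281) = 0.376614.
  denominator = (1)^2 + (0.294)^2 + (0.281)^2 = 1.165397.
  rho(1) = 0.376614 / 1.165397 = 0.3232.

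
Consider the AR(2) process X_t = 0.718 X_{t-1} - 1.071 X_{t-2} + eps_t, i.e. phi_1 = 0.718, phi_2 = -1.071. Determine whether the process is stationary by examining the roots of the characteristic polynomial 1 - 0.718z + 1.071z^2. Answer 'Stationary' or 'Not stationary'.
\text{Not stationary}

The AR(p) characteristic polynomial is P(z) = 1 - 0.718z + 1.071z^2.
Stationarity requires all roots to lie outside the unit circle, i.e. |z| > 1 for every root.
Set 1 + (-0.718) z + (1.071) z^2 = 0, i.e. a z^2 + b z + c = 0 with a = 1.071, b = -0.718, c = 1.
Discriminant D = b^2 - 4ac = (-0.718)^2 - 4*(1.071)*1 = 0.515524 - (4.284) = -3.768476.
D < 0, so the roots are the complex-conjugate pair z = (-b +/- i sqrt(-D)) / (2a) = 0.3352 +/- 0.9063i.
For a conjugate pair |z|^2 = z * conj(z) = (product of roots) = c/a = 1/(1.071) = 0.933707, so |z| = sqrt(0.933707) = 0.9663 for both roots.
Moduli of all roots: 0.9663, 0.9663.
All moduli strictly greater than 1? No.
Verdict: Not stationary.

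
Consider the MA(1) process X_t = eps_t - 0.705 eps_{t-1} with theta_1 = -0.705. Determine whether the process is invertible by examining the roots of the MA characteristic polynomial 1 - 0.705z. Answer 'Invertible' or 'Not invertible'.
\text{Invertible}

The MA(q) characteristic polynomial is P(z) = 1 - 0.705z.
Invertibility requires all roots to lie outside the unit circle, i.e. |z| > 1 for every root.
This is linear in z: 1 + (-0.705) z = 0  =>  z = -1/(-0.705) = 1.41844,  |z| = 1.41844.
Moduli of all roots: 1.4184.
All moduli strictly greater than 1? Yes.
Verdict: Invertible.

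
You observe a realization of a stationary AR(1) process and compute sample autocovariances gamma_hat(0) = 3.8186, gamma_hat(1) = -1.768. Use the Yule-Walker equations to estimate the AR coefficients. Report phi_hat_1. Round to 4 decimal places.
\hat\phi_{1} = -0.4630

The Yule-Walker equations for an AR(p) process read, in matrix form,
  Gamma_p phi = r_p,   with   (Gamma_p)_{ij} = gamma(|i - j|),
                       (r_p)_i = gamma(i),   i,j = 1..p.
Substitute the sample gammas (Toeplitz matrix and right-hand side of size 1):
  Gamma_p = [[3.8186]]
  r_p     = [-1.768]
With p = 1 this is the single equation gamma(0) phi_1 = gamma(1):
  phi_hat_1 = gamma(1) / gamma(0) = -1.768 / 3.8186 = -0.4630.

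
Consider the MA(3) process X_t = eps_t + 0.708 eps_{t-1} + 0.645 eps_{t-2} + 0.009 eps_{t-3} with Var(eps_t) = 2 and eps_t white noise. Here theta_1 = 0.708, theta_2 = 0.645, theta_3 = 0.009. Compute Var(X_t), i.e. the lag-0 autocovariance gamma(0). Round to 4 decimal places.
\gamma(0) = 3.8347

For an MA(q) process X_t = eps_t + sum_i theta_i eps_{t-i} with
Var(eps_t) = sigma^2, the variance is
  gamma(0) = sigma^2 * (1 + sum_i theta_i^2).
  sum_i theta_i^2 = (0.708)^2 + (0.645)^2 + (0.009)^2 = 0.501264 + 0.416025 + 0.000081 = 0.91737.
  gamma(0) = 2 * (1 + 0.91737) = 2 * 1.91737 = 3.83474, which rounds to 3.8347.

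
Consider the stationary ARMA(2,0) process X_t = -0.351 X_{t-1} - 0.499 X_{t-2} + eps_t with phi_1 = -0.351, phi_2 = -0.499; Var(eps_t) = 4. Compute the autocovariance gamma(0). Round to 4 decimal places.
\gamma(0) = 5.6352

Multiply the model equation by X_{t-k} and take expectations. With theta_0 = psi_0 = 1 and psi_j the MA(infinity) weights, this gives
  gamma(k) - sum_i phi_i gamma(k-i) = c_k,
  c_k = sigma^2 * sum_{j=k..q} theta_j psi_{j-k}   (c_k = 0 for k > q),
using gamma(-m) = gamma(m).
Pure AR (q = 0): c_0 = sigma^2 = 4, c_k = 0 for k >= 1.
Equations for k = 0, 1, 2 (AR order 2, c_2 = 0):
  (E0) gamma(0) = phi_1 gamma(1) + phi_2 gamma(2) + c_0
  (E1) gamma(1) = phi_1 gamma(0) + phi_2 gamma(1) + c_1
  (E2) gamma(2) = phi_1 gamma(1) + phi_2 gamma(0)
From (E1): gamma(1) = A gamma(0) + B with
  A = phi_1 / (1 - phi_2) = -0.351 / 1.499 = -0.234156,   B = c_1 / (1 - phi_2) = 0 / 1.499 = 0.
Insert (E2) into (E0): gamma(0) (1 - phi_2^2) = phi_1 (1 + phi_2) gamma(1) + c_0.
  phi_1 (1 + phi_2) = (-0.351)(0.501) = -0.175851,   1 - phi_2^2 = 0.750999.
Replace gamma(1) by A gamma(0) + B and collect gamma(0):
  gamma(0) [0.750999 - (-0.175851)(-0.234156)] = c_0 = 4
  gamma(0) * 0.709822 = 4
  gamma(0) = 4 / 0.709822 = 5.635212.
Therefore gamma(0) = 5.6352 (to 4 decimal places).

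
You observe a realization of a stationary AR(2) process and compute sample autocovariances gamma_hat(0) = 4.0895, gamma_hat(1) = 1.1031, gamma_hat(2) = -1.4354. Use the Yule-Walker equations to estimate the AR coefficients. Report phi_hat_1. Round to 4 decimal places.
\hat\phi_{1} = 0.3930

The Yule-Walker equations for an AR(p) process read, in matrix form,
  Gamma_p phi = r_p,   with   (Gamma_p)_{ij} = gamma(|i - j|),
                       (r_p)_i = gamma(i),   i,j = 1..p.
Substitute the sample gammas (Toeplitz matrix and right-hand side of size 2):
  Gamma_p = [[4.0895, 1.1031], [1.1031, 4.0895]]
  r_p     = [1.1031, -1.4354]
Written out:
  4.0895 phi_1 + 1.1031 phi_2 = 1.1031
  1.1031 phi_1 + 4.0895 phi_2 = -1.4354
Solve by Cramer's rule:
  det = gamma(0)^2 - gamma(1)^2 = (4.0895)^2 - (1.1031)^2 = 16.72401025 - 1.21682961 = 15.50718064
  phi_hat_1 = [gamma(1) gamma(0) - gamma(1) gamma(2)] / det = [(1.1031)(4.0895) - (1.1031)(-1.4354)] / 15.50718064 = 6.09451719 / 15.50718064 = 0.393
  phi_hat_2 = [gamma(0) gamma(2) - gamma(1)^2] / det = [(4.0895)(-1.4354) - (1.1031)^2] / 15.50718064 = -7.08689791 / 15.50718064 = -0.457
So phi_hat = [0.3930, -0.4570].
Therefore phi_hat_1 = 0.3930.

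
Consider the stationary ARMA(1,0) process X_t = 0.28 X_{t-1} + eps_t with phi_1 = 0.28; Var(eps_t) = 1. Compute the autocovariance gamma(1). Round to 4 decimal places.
\gamma(1) = 0.3038

Multiply the model equation by X_{t-k} and take expectations. With theta_0 = psi_0 = 1 and psi_j the MA(infinity) weights, this gives
  gamma(k) - sum_i phi_i gamma(k-i) = c_k,
  c_k = sigma^2 * sum_{j=k..q} theta_j psi_{j-k}   (c_k = 0 for k > q),
using gamma(-m) = gamma(m).
Pure AR (q = 0): c_0 = sigma^2 = 1, c_k = 0 for k >= 1.
Equations for k = 0 and k = 1 (AR order 1):
  gamma(0) = phi_1 gamma(1) + c_0
  gamma(1) = phi_1 gamma(0) + c_1
Substituting the second into the first: gamma(0) (1 - phi_1^2) = c_0 + phi_1 c_1, so
  gamma(0) = c_0 / (1 - phi_1^2) = 1 / (1 - (0.28)^2) = 1 / 0.9216 = 1.085069.
  gamma(1) = phi_1 gamma(0) = (0.28)(1.085069) = 0.303819.
Therefore gamma(1) = 0.3038 (to 4 decimal places).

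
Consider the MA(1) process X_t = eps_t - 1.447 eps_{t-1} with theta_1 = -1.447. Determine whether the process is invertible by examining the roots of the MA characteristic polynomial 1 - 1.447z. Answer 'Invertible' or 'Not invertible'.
\text{Not invertible}

The MA(q) characteristic polynomial is P(z) = 1 - 1.447z.
Invertibility requires all roots to lie outside the unit circle, i.e. |z| > 1 for every root.
This is linear in z: 1 + (-1.447) z = 0  =>  z = -1/(-1.447) = 0.691085,  |z| = 0.691085.
Moduli of all roots: 0.6911.
All moduli strictly greater than 1? No.
Verdict: Not invertible.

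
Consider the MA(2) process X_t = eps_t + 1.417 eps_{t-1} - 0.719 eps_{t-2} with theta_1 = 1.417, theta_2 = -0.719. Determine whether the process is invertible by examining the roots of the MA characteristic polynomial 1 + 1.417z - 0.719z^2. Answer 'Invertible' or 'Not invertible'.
\text{Not invertible}

The MA(q) characteristic polynomial is P(z) = 1 + 1.417z - 0.719z^2.
Invertibility requires all roots to lie outside the unit circle, i.e. |z| > 1 for every root.
Set 1 + (1.417) z + (-0.719) z^2 = 0, i.e. a z^2 + b z + c = 0 with a = -0.719, b = 1.417, c = 1.
Discriminant D = b^2 - 4ac = (1.417)^2 - 4*(-0.719)*1 = 2.007889 - (-2.876) = 4.883889.
D >= 0, so the roots are real: z = (-b +/- sqrt(D)) / (2a) = (-1.417 +/- 2.209952) / (-1.438).
  z_1 = (-1.417 + 2.209952) / (-1.438) = -0.5514,   |z_1| = 0.5514.
  z_2 = (-1.417 - 2.209952) / (-1.438) = 2.5222,   |z_2| = 2.5222.
Moduli of all roots: 0.5514, 2.5222.
All moduli strictly greater than 1? No.
Verdict: Not invertible.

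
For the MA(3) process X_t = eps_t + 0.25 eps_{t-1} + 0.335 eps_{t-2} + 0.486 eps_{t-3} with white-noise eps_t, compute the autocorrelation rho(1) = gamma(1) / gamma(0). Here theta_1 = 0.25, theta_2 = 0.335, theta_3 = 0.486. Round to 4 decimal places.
\rho(1) = 0.3519

For an MA(q) process with theta_0 = 1, the autocovariance is
  gamma(k) = sigma^2 * sum_{i=0..q-k} theta_i * theta_{i+k},
and rho(k) = gamma(k) / gamma(0). Sigma^2 cancels.
  numerator   = (1)*(0.25) + (0.25)*(0.335) + (0.335)*(0.486) = 0.49656.
  denominator = (1)^2 + (0.25)^2 + (0.335)^2 + (0.486)^2 = 1.410921.
  rho(1) = 0.49656 / 1.410921 = 0.3519.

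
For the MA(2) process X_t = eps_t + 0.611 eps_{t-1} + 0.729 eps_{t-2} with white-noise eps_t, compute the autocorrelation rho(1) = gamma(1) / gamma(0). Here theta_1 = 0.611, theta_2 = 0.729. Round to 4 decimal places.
\rho(1) = 0.5546

For an MA(q) process with theta_0 = 1, the autocovariance is
  gamma(k) = sigma^2 * sum_{i=0..q-k} theta_i * theta_{i+k},
and rho(k) = gamma(k) / gamma(0). Sigma^2 cancels.
  numerator   = (1)*(0.611) + (0.611)*(0.729) = 1.056419.
  denominator = (1)^2 + (0.611)^2 + (0.729)^2 = 1.904762.
  rho(1) = 1.056419 / 1.904762 = 0.5546.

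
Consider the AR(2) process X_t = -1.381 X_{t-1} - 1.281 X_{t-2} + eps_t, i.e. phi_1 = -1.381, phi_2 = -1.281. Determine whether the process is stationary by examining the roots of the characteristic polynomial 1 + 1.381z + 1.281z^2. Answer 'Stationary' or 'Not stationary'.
\text{Not stationary}

The AR(p) characteristic polynomial is P(z) = 1 + 1.381z + 1.281z^2.
Stationarity requires all roots to lie outside the unit circle, i.e. |z| > 1 for every root.
Set 1 + (1.381) z + (1.281) z^2 = 0, i.e. a z^2 + b z + c = 0 with a = 1.281, b = 1.381, c = 1.
Discriminant D = b^2 - 4ac = (1.381)^2 - 4*(1.281)*1 = 1.907161 - (5.124) = -3.216839.
D < 0, so the roots are the complex-conjugate pair z = (-b +/- i sqrt(-D)) / (2a) = -0.539 +/- 0.7001i.
For a conjugate pair |z|^2 = z * conj(z) = (product of roots) = c/a = 1/(1.281) = 0.78064, so |z| = sqrt(0.78064) = 0.8835 for both roots.
Moduli of all roots: 0.8835, 0.8835.
All moduli strictly greater than 1? No.
Verdict: Not stationary.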